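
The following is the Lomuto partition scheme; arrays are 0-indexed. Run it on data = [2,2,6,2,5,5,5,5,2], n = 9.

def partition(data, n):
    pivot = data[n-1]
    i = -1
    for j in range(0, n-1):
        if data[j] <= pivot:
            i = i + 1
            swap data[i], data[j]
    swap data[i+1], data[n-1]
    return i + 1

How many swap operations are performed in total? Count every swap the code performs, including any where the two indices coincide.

pivot=2, i=-1
j=0: 2≤2, i=0, swap(0,0) ⇒ [2,2,6,2,5,5,5,5,2]
j=1: 2≤2, i=1, swap(1,1) ⇒ [2,2,6,2,5,5,5,5,2]
j=2: 6>2, skip
j=3: 2≤2, i=2, swap(2,3) ⇒ [2,2,2,6,5,5,5,5,2]
j=4: 5>2, skip
j=5: 5>2, skip
j=6: 5>2, skip
j=7: 5>2, skip
swap(3,8) ⇒ [2,2,2,2,5,5,5,5,6]; return 3

4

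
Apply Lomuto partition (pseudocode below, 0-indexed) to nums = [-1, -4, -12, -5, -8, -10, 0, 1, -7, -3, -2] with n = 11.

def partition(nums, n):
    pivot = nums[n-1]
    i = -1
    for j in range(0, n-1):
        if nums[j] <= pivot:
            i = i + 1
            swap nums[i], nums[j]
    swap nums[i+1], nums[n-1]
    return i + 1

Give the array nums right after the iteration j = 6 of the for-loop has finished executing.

[-4, -12, -5, -8, -10, -1, 0, 1, -7, -3, -2]

pivot = nums[10] = -2; i = -1
j=0: nums[0]=-1 > -2 → no swap
j=1: nums[1]=-4 ≤ -2 → i=0, swap nums[0],nums[1] → [-4, -1, -12, -5, -8, -10, 0, 1, -7, -3, -2]
j=2: nums[2]=-12 ≤ -2 → i=1, swap nums[1],nums[2] → [-4, -12, -1, -5, -8, -10, 0, 1, -7, -3, -2]
j=3: nums[3]=-5 ≤ -2 → i=2, swap nums[2],nums[3] → [-4, -12, -5, -1, -8, -10, 0, 1, -7, -3, -2]
j=4: nums[4]=-8 ≤ -2 → i=3, swap nums[3],nums[4] → [-4, -12, -5, -8, -1, -10, 0, 1, -7, -3, -2]
j=5: nums[5]=-10 ≤ -2 → i=4, swap nums[4],nums[5] → [-4, -12, -5, -8, -10, -1, 0, 1, -7, -3, -2]
j=6: nums[6]=0 > -2 → no swap
(after j=6) nums = [-4, -12, -5, -8, -10, -1, 0, 1, -7, -3, -2]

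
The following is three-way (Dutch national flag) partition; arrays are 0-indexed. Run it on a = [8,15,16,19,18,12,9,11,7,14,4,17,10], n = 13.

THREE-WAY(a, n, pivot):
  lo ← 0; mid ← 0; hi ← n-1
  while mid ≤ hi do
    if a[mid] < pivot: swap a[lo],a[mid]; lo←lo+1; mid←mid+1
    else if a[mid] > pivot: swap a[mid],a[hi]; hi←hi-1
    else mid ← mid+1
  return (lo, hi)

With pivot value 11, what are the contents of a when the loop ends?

[8,10,4,7,9,11,12,18,14,19,17,16,15]

pivot = 11; lo=0, mid=0, hi=12
a[mid]=8<11: swap a[0],a[0]; lo=1,mid=1 → [8,15,16,19,18,12,9,11,7,14,4,17,10]
a[mid]=15>11: swap a[1],a[12]; hi=11 → [8,10,16,19,18,12,9,11,7,14,4,17,15]
a[mid]=10<11: swap a[1],a[1]; lo=2,mid=2 → [8,10,16,19,18,12,9,11,7,14,4,17,15]
a[mid]=16>11: swap a[2],a[11]; hi=10 → [8,10,17,19,18,12,9,11,7,14,4,16,15]
a[mid]=17>11: swap a[2],a[10]; hi=9 → [8,10,4,19,18,12,9,11,7,14,17,16,15]
a[mid]=4<11: swap a[2],a[2]; lo=3,mid=3 → [8,10,4,19,18,12,9,11,7,14,17,16,15]
a[mid]=19>11: swap a[3],a[9]; hi=8 → [8,10,4,14,18,12,9,11,7,19,17,16,15]
a[mid]=14>11: swap a[3],a[8]; hi=7 → [8,10,4,7,18,12,9,11,14,19,17,16,15]
a[mid]=7<11: swap a[3],a[3]; lo=4,mid=4 → [8,10,4,7,18,12,9,11,14,19,17,16,15]
a[mid]=18>11: swap a[4],a[7]; hi=6 → [8,10,4,7,11,12,9,18,14,19,17,16,15]
a[mid]=11=11: mid=5
a[mid]=12>11: swap a[5],a[6]; hi=5 → [8,10,4,7,11,9,12,18,14,19,17,16,15]
a[mid]=9<11: swap a[4],a[5]; lo=5,mid=6 → [8,10,4,7,9,11,12,18,14,19,17,16,15]
end: lo=5, hi=5; a = [8,10,4,7,9,11,12,18,14,19,17,16,15]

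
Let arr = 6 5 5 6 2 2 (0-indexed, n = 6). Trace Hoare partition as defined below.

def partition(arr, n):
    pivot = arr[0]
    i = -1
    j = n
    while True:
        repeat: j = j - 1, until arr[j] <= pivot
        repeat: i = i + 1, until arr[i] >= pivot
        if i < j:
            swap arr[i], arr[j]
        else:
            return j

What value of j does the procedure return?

pivot=6
j stops at 5 (2), i stops at 0 (6); swap ⇒ 2 5 5 6 2 6
j stops at 4 (2), i stops at 3 (6); swap ⇒ 2 5 5 2 6 6
j stops at 3, i stops at 4; i≥j ⇒ return 3. arr=2 5 5 2 6 6

3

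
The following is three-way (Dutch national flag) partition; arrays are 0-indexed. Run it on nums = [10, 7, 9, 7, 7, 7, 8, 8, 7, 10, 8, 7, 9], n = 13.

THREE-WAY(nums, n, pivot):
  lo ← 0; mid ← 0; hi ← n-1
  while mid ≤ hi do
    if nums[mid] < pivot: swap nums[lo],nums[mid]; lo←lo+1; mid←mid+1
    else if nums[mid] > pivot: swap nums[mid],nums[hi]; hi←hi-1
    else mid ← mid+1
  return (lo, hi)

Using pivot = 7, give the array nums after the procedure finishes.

pivot = 7; lo=0, mid=0, hi=12
nums[mid]=10>7: swap nums[0],nums[12]; hi=11 → [9, 7, 9, 7, 7, 7, 8, 8, 7, 10, 8, 7, 10]
nums[mid]=9>7: swap nums[0],nums[11]; hi=10 → [7, 7, 9, 7, 7, 7, 8, 8, 7, 10, 8, 9, 10]
nums[mid]=7=7: mid=1
nums[mid]=7=7: mid=2
nums[mid]=9>7: swap nums[2],nums[10]; hi=9 → [7, 7, 8, 7, 7, 7, 8, 8, 7, 10, 9, 9, 10]
nums[mid]=8>7: swap nums[2],nums[9]; hi=8 → [7, 7, 10, 7, 7, 7, 8, 8, 7, 8, 9, 9, 10]
nums[mid]=10>7: swap nums[2],nums[8]; hi=7 → [7, 7, 7, 7, 7, 7, 8, 8, 10, 8, 9, 9, 10]
nums[mid]=7=7: mid=3
nums[mid]=7=7: mid=4
nums[mid]=7=7: mid=5
nums[mid]=7=7: mid=6
nums[mid]=8>7: swap nums[6],nums[7]; hi=6 → [7, 7, 7, 7, 7, 7, 8, 8, 10, 8, 9, 9, 10]
nums[mid]=8>7: swap nums[6],nums[6]; hi=5 → [7, 7, 7, 7, 7, 7, 8, 8, 10, 8, 9, 9, 10]
end: lo=0, hi=5; nums = [7, 7, 7, 7, 7, 7, 8, 8, 10, 8, 9, 9, 10]

[7, 7, 7, 7, 7, 7, 8, 8, 10, 8, 9, 9, 10]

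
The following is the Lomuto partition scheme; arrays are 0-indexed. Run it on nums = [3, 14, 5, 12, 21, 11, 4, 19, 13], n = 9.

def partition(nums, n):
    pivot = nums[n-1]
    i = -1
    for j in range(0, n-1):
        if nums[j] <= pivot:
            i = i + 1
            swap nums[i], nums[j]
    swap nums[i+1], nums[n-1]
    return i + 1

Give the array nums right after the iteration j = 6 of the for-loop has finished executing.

pivot=13, i=-1
j=0: 3≤13, i=0, swap(0,0) ⇒ [3, 14, 5, 12, 21, 11, 4, 19, 13]
j=1: 14>13, skip
j=2: 5≤13, i=1, swap(1,2) ⇒ [3, 5, 14, 12, 21, 11, 4, 19, 13]
j=3: 12≤13, i=2, swap(2,3) ⇒ [3, 5, 12, 14, 21, 11, 4, 19, 13]
j=4: 21>13, skip
j=5: 11≤13, i=3, swap(3,5) ⇒ [3, 5, 12, 11, 21, 14, 4, 19, 13]
j=6: 4≤13, i=4, swap(4,6) ⇒ [3, 5, 12, 11, 4, 14, 21, 19, 13]
(after j=6) nums = [3, 5, 12, 11, 4, 14, 21, 19, 13]

[3, 5, 12, 11, 4, 14, 21, 19, 13]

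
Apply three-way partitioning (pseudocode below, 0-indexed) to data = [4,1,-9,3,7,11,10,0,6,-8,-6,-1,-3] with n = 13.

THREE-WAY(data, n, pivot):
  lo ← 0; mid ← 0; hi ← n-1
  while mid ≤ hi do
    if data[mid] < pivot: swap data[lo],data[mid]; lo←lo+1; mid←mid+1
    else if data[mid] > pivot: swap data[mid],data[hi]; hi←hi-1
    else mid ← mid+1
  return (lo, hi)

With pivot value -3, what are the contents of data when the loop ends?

pivot = -3; lo=0, mid=0, hi=12
data[mid]=4>-3: swap data[0],data[12]; hi=11 → [-3,1,-9,3,7,11,10,0,6,-8,-6,-1,4]
data[mid]=-3=-3: mid=1
data[mid]=1>-3: swap data[1],data[11]; hi=10 → [-3,-1,-9,3,7,11,10,0,6,-8,-6,1,4]
data[mid]=-1>-3: swap data[1],data[10]; hi=9 → [-3,-6,-9,3,7,11,10,0,6,-8,-1,1,4]
data[mid]=-6<-3: swap data[0],data[1]; lo=1,mid=2 → [-6,-3,-9,3,7,11,10,0,6,-8,-1,1,4]
data[mid]=-9<-3: swap data[1],data[2]; lo=2,mid=3 → [-6,-9,-3,3,7,11,10,0,6,-8,-1,1,4]
data[mid]=3>-3: swap data[3],data[9]; hi=8 → [-6,-9,-3,-8,7,11,10,0,6,3,-1,1,4]
data[mid]=-8<-3: swap data[2],data[3]; lo=3,mid=4 → [-6,-9,-8,-3,7,11,10,0,6,3,-1,1,4]
data[mid]=7>-3: swap data[4],data[8]; hi=7 → [-6,-9,-8,-3,6,11,10,0,7,3,-1,1,4]
data[mid]=6>-3: swap data[4],data[7]; hi=6 → [-6,-9,-8,-3,0,11,10,6,7,3,-1,1,4]
data[mid]=0>-3: swap data[4],data[6]; hi=5 → [-6,-9,-8,-3,10,11,0,6,7,3,-1,1,4]
data[mid]=10>-3: swap data[4],data[5]; hi=4 → [-6,-9,-8,-3,11,10,0,6,7,3,-1,1,4]
data[mid]=11>-3: swap data[4],data[4]; hi=3 → [-6,-9,-8,-3,11,10,0,6,7,3,-1,1,4]
end: lo=3, hi=3; data = [-6,-9,-8,-3,11,10,0,6,7,3,-1,1,4]

[-6,-9,-8,-3,11,10,0,6,7,3,-1,1,4]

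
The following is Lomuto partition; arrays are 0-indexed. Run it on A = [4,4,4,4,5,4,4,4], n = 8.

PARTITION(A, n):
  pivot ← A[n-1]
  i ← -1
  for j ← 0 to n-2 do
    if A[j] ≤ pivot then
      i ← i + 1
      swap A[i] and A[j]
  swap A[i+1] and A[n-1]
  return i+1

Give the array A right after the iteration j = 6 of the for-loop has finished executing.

[4,4,4,4,4,4,5,4]

pivot=4, i=-1
j=0: 4≤4, i=0, swap(0,0) ⇒ [4,4,4,4,5,4,4,4]
j=1: 4≤4, i=1, swap(1,1) ⇒ [4,4,4,4,5,4,4,4]
j=2: 4≤4, i=2, swap(2,2) ⇒ [4,4,4,4,5,4,4,4]
j=3: 4≤4, i=3, swap(3,3) ⇒ [4,4,4,4,5,4,4,4]
j=4: 5>4, skip
j=5: 4≤4, i=4, swap(4,5) ⇒ [4,4,4,4,4,5,4,4]
j=6: 4≤4, i=5, swap(5,6) ⇒ [4,4,4,4,4,4,5,4]
(after j=6) A = [4,4,4,4,4,4,5,4]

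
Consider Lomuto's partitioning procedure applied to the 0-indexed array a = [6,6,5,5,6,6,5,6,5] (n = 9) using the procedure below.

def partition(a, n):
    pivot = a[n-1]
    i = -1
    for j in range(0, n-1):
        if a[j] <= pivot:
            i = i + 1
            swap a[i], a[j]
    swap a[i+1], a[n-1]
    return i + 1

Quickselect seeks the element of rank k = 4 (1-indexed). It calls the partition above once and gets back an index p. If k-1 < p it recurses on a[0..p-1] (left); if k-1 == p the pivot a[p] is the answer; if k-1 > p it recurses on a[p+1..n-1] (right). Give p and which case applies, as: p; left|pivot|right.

3; pivot

pivot=5, i=-1
j=0: 6>5, skip
j=1: 6>5, skip
j=2: 5≤5, i=0, swap(0,2) ⇒ [5,6,6,5,6,6,5,6,5]
j=3: 5≤5, i=1, swap(1,3) ⇒ [5,5,6,6,6,6,5,6,5]
j=4: 6>5, skip
j=5: 6>5, skip
j=6: 5≤5, i=2, swap(2,6) ⇒ [5,5,5,6,6,6,6,6,5]
j=7: 6>5, skip
swap(3,8) ⇒ [5,5,5,5,6,6,6,6,6]; return 3
p = 3; k-1 = 3 == 3 ⇒ pivot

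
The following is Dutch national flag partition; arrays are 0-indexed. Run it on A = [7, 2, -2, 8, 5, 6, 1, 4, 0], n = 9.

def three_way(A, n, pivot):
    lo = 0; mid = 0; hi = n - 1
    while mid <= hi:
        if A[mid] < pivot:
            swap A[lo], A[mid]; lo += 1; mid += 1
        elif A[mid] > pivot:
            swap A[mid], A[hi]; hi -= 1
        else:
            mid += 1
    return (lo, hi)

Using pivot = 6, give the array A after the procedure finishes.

[0, 2, -2, 4, 5, 1, 6, 8, 7]

pivot = 6; lo=0, mid=0, hi=8
A[mid]=7>6: swap A[0],A[8]; hi=7 → [0, 2, -2, 8, 5, 6, 1, 4, 7]
A[mid]=0<6: swap A[0],A[0]; lo=1,mid=1 → [0, 2, -2, 8, 5, 6, 1, 4, 7]
A[mid]=2<6: swap A[1],A[1]; lo=2,mid=2 → [0, 2, -2, 8, 5, 6, 1, 4, 7]
A[mid]=-2<6: swap A[2],A[2]; lo=3,mid=3 → [0, 2, -2, 8, 5, 6, 1, 4, 7]
A[mid]=8>6: swap A[3],A[7]; hi=6 → [0, 2, -2, 4, 5, 6, 1, 8, 7]
A[mid]=4<6: swap A[3],A[3]; lo=4,mid=4 → [0, 2, -2, 4, 5, 6, 1, 8, 7]
A[mid]=5<6: swap A[4],A[4]; lo=5,mid=5 → [0, 2, -2, 4, 5, 6, 1, 8, 7]
A[mid]=6=6: mid=6
A[mid]=1<6: swap A[5],A[6]; lo=6,mid=7 → [0, 2, -2, 4, 5, 1, 6, 8, 7]
end: lo=6, hi=6; A = [0, 2, -2, 4, 5, 1, 6, 8, 7]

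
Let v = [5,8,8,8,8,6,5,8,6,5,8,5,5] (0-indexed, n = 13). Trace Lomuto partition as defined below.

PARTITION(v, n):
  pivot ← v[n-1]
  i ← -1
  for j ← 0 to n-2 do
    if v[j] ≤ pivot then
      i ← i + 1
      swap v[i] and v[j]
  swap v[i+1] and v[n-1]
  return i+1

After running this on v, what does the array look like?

pivot = v[12] = 5; i = -1
j=0: v[0]=5 ≤ 5 → i=0, swap v[0],v[0] (no change) → [5,8,8,8,8,6,5,8,6,5,8,5,5]
j=1: v[1]=8 > 5 → no swap
j=2: v[2]=8 > 5 → no swap
j=3: v[3]=8 > 5 → no swap
j=4: v[4]=8 > 5 → no swap
j=5: v[5]=6 > 5 → no swap
j=6: v[6]=5 ≤ 5 → i=1, swap v[1],v[6] → [5,5,8,8,8,6,8,8,6,5,8,5,5]
j=7: v[7]=8 > 5 → no swap
j=8: v[8]=6 > 5 → no swap
j=9: v[9]=5 ≤ 5 → i=2, swap v[2],v[9] → [5,5,5,8,8,6,8,8,6,8,8,5,5]
j=10: v[10]=8 > 5 → no swap
j=11: v[11]=5 ≤ 5 → i=3, swap v[3],v[11] → [5,5,5,5,8,6,8,8,6,8,8,8,5]
final swap v[4],v[12] → [5,5,5,5,5,6,8,8,6,8,8,8,8]; return 4

[5,5,5,5,5,6,8,8,6,8,8,8,8]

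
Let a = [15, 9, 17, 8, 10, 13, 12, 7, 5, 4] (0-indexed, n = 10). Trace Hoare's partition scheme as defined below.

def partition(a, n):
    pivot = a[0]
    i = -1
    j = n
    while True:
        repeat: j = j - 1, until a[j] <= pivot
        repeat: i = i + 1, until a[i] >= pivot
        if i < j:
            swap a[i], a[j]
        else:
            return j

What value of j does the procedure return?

7

pivot = a[0] = 15; i = -1, j = 10
j→9 (a[9]=4≤15), i→0 (a[0]=15≥15); i<j, swap → [4, 9, 17, 8, 10, 13, 12, 7, 5, 15]
j→8 (a[8]=5≤15), i→2 (a[2]=17≥15); i<j, swap → [4, 9, 5, 8, 10, 13, 12, 7, 17, 15]
j→7, i→8; i≥j, return j=7. a = [4, 9, 5, 8, 10, 13, 12, 7, 17, 15]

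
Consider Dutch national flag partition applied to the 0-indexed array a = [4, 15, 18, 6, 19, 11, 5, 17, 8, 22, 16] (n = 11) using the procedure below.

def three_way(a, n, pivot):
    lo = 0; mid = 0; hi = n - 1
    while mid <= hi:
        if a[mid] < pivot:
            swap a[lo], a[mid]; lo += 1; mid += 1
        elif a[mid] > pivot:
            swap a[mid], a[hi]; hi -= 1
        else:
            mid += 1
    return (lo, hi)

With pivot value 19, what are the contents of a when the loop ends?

pivot = 19; lo=0, mid=0, hi=10
a[mid]=4<19: swap a[0],a[0]; lo=1,mid=1 → [4, 15, 18, 6, 19, 11, 5, 17, 8, 22, 16]
a[mid]=15<19: swap a[1],a[1]; lo=2,mid=2 → [4, 15, 18, 6, 19, 11, 5, 17, 8, 22, 16]
a[mid]=18<19: swap a[2],a[2]; lo=3,mid=3 → [4, 15, 18, 6, 19, 11, 5, 17, 8, 22, 16]
a[mid]=6<19: swap a[3],a[3]; lo=4,mid=4 → [4, 15, 18, 6, 19, 11, 5, 17, 8, 22, 16]
a[mid]=19=19: mid=5
a[mid]=11<19: swap a[4],a[5]; lo=5,mid=6 → [4, 15, 18, 6, 11, 19, 5, 17, 8, 22, 16]
a[mid]=5<19: swap a[5],a[6]; lo=6,mid=7 → [4, 15, 18, 6, 11, 5, 19, 17, 8, 22, 16]
a[mid]=17<19: swap a[6],a[7]; lo=7,mid=8 → [4, 15, 18, 6, 11, 5, 17, 19, 8, 22, 16]
a[mid]=8<19: swap a[7],a[8]; lo=8,mid=9 → [4, 15, 18, 6, 11, 5, 17, 8, 19, 22, 16]
a[mid]=22>19: swap a[9],a[10]; hi=9 → [4, 15, 18, 6, 11, 5, 17, 8, 19, 16, 22]
a[mid]=16<19: swap a[8],a[9]; lo=9,mid=10 → [4, 15, 18, 6, 11, 5, 17, 8, 16, 19, 22]
end: lo=9, hi=9; a = [4, 15, 18, 6, 11, 5, 17, 8, 16, 19, 22]

[4, 15, 18, 6, 11, 5, 17, 8, 16, 19, 22]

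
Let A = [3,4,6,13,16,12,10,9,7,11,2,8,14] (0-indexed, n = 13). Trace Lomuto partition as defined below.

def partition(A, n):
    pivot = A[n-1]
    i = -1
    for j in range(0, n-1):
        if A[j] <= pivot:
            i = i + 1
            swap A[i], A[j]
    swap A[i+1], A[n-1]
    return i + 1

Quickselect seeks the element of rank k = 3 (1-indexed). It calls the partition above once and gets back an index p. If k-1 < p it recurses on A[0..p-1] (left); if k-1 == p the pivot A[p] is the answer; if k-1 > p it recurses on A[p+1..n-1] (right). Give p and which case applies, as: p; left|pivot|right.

pivot=14, i=-1
j=0: 3≤14, i=0, swap(0,0) ⇒ [3,4,6,13,16,12,10,9,7,11,2,8,14]
j=1: 4≤14, i=1, swap(1,1) ⇒ [3,4,6,13,16,12,10,9,7,11,2,8,14]
j=2: 6≤14, i=2, swap(2,2) ⇒ [3,4,6,13,16,12,10,9,7,11,2,8,14]
j=3: 13≤14, i=3, swap(3,3) ⇒ [3,4,6,13,16,12,10,9,7,11,2,8,14]
j=4: 16>14, skip
j=5: 12≤14, i=4, swap(4,5) ⇒ [3,4,6,13,12,16,10,9,7,11,2,8,14]
j=6: 10≤14, i=5, swap(5,6) ⇒ [3,4,6,13,12,10,16,9,7,11,2,8,14]
j=7: 9≤14, i=6, swap(6,7) ⇒ [3,4,6,13,12,10,9,16,7,11,2,8,14]
j=8: 7≤14, i=7, swap(7,8) ⇒ [3,4,6,13,12,10,9,7,16,11,2,8,14]
j=9: 11≤14, i=8, swap(8,9) ⇒ [3,4,6,13,12,10,9,7,11,16,2,8,14]
j=10: 2≤14, i=9, swap(9,10) ⇒ [3,4,6,13,12,10,9,7,11,2,16,8,14]
j=11: 8≤14, i=10, swap(10,11) ⇒ [3,4,6,13,12,10,9,7,11,2,8,16,14]
swap(11,12) ⇒ [3,4,6,13,12,10,9,7,11,2,8,14,16]; return 11
p = 11; k-1 = 2 < 11 ⇒ left

11; left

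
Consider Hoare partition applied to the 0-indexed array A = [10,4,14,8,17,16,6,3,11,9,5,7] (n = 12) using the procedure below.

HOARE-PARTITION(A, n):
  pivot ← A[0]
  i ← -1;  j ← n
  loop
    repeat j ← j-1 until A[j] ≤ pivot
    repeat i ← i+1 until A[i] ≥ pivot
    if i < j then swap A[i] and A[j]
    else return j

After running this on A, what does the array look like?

[7,4,5,8,9,3,6,16,11,17,14,10]

pivot = A[0] = 10; i = -1, j = 12
j→11 (A[11]=7≤10), i→0 (A[0]=10≥10); i<j, swap → [7,4,14,8,17,16,6,3,11,9,5,10]
j→10 (A[10]=5≤10), i→2 (A[2]=14≥10); i<j, swap → [7,4,5,8,17,16,6,3,11,9,14,10]
j→9 (A[9]=9≤10), i→4 (A[4]=17≥10); i<j, swap → [7,4,5,8,9,16,6,3,11,17,14,10]
j→7 (A[7]=3≤10), i→5 (A[5]=16≥10); i<j, swap → [7,4,5,8,9,3,6,16,11,17,14,10]
j→6, i→7; i≥j, return j=6. A = [7,4,5,8,9,3,6,16,11,17,14,10]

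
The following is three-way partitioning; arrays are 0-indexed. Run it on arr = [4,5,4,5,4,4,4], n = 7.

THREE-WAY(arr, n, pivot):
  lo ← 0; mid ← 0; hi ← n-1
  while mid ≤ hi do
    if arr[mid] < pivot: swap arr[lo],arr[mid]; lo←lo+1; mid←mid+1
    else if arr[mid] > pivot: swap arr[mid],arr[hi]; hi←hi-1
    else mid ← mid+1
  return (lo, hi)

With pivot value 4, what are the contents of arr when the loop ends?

pivot = 4; lo=0, mid=0, hi=6
arr[mid]=4=4: mid=1
arr[mid]=5>4: swap arr[1],arr[6]; hi=5 → [4,4,4,5,4,4,5]
arr[mid]=4=4: mid=2
arr[mid]=4=4: mid=3
arr[mid]=5>4: swap arr[3],arr[5]; hi=4 → [4,4,4,4,4,5,5]
arr[mid]=4=4: mid=4
arr[mid]=4=4: mid=5
end: lo=0, hi=4; arr = [4,4,4,4,4,5,5]

[4,4,4,4,4,5,5]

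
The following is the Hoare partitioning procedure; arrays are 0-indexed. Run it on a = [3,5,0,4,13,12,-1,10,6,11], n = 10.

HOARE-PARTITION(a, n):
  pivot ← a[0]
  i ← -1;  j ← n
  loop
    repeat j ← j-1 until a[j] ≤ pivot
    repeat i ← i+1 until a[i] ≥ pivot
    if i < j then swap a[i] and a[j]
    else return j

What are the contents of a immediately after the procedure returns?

pivot = a[0] = 3; i = -1, j = 10
j→6 (a[6]=-1≤3), i→0 (a[0]=3≥3); i<j, swap → [-1,5,0,4,13,12,3,10,6,11]
j→2 (a[2]=0≤3), i→1 (a[1]=5≥3); i<j, swap → [-1,0,5,4,13,12,3,10,6,11]
j→1, i→2; i≥j, return j=1. a = [-1,0,5,4,13,12,3,10,6,11]

[-1,0,5,4,13,12,3,10,6,11]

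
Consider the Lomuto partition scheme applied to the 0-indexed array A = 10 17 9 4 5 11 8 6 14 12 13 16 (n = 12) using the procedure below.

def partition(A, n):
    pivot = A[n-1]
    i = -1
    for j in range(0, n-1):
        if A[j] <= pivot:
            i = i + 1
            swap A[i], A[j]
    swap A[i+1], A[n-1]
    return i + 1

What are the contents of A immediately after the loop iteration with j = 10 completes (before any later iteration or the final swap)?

10 9 4 5 11 8 6 14 12 13 17 16

pivot = A[11] = 16; i = -1
j=0: A[0]=10 ≤ 16 → i=0, swap A[0],A[0] (no change) → 10 17 9 4 5 11 8 6 14 12 13 16
j=1: A[1]=17 > 16 → no swap
j=2: A[2]=9 ≤ 16 → i=1, swap A[1],A[2] → 10 9 17 4 5 11 8 6 14 12 13 16
j=3: A[3]=4 ≤ 16 → i=2, swap A[2],A[3] → 10 9 4 17 5 11 8 6 14 12 13 16
j=4: A[4]=5 ≤ 16 → i=3, swap A[3],A[4] → 10 9 4 5 17 11 8 6 14 12 13 16
j=5: A[5]=11 ≤ 16 → i=4, swap A[4],A[5] → 10 9 4 5 11 17 8 6 14 12 13 16
j=6: A[6]=8 ≤ 16 → i=5, swap A[5],A[6] → 10 9 4 5 11 8 17 6 14 12 13 16
j=7: A[7]=6 ≤ 16 → i=6, swap A[6],A[7] → 10 9 4 5 11 8 6 17 14 12 13 16
j=8: A[8]=14 ≤ 16 → i=7, swap A[7],A[8] → 10 9 4 5 11 8 6 14 17 12 13 16
j=9: A[9]=12 ≤ 16 → i=8, swap A[8],A[9] → 10 9 4 5 11 8 6 14 12 17 13 16
j=10: A[10]=13 ≤ 16 → i=9, swap A[9],A[10] → 10 9 4 5 11 8 6 14 12 13 17 16
(after j=10) A = 10 9 4 5 11 8 6 14 12 13 17 16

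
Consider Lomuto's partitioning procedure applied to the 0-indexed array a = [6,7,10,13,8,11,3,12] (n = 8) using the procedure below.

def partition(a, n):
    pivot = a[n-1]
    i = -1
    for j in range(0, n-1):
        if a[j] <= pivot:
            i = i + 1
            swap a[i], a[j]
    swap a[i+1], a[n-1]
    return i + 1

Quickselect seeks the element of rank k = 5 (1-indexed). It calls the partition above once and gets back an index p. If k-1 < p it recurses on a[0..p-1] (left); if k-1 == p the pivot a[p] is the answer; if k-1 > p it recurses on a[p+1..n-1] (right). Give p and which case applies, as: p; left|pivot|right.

6; left

pivot=12, i=-1
j=0: 6≤12, i=0, swap(0,0) ⇒ [6,7,10,13,8,11,3,12]
j=1: 7≤12, i=1, swap(1,1) ⇒ [6,7,10,13,8,11,3,12]
j=2: 10≤12, i=2, swap(2,2) ⇒ [6,7,10,13,8,11,3,12]
j=3: 13>12, skip
j=4: 8≤12, i=3, swap(3,4) ⇒ [6,7,10,8,13,11,3,12]
j=5: 11≤12, i=4, swap(4,5) ⇒ [6,7,10,8,11,13,3,12]
j=6: 3≤12, i=5, swap(5,6) ⇒ [6,7,10,8,11,3,13,12]
swap(6,7) ⇒ [6,7,10,8,11,3,12,13]; return 6
p = 6; k-1 = 4 < 6 ⇒ left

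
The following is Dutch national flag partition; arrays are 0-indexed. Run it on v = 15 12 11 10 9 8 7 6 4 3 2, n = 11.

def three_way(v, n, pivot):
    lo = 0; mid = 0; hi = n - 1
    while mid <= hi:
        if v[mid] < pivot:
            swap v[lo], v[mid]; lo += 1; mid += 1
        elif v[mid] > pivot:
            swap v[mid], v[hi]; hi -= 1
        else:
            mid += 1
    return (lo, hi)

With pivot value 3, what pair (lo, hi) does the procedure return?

pivot = 3; lo=0, mid=0, hi=10
v[mid]=15>3: swap v[0],v[10]; hi=9 → 2 12 11 10 9 8 7 6 4 3 15
v[mid]=2<3: swap v[0],v[0]; lo=1,mid=1 → 2 12 11 10 9 8 7 6 4 3 15
v[mid]=12>3: swap v[1],v[9]; hi=8 → 2 3 11 10 9 8 7 6 4 12 15
v[mid]=3=3: mid=2
v[mid]=11>3: swap v[2],v[8]; hi=7 → 2 3 4 10 9 8 7 6 11 12 15
v[mid]=4>3: swap v[2],v[7]; hi=6 → 2 3 6 10 9 8 7 4 11 12 15
v[mid]=6>3: swap v[2],v[6]; hi=5 → 2 3 7 10 9 8 6 4 11 12 15
v[mid]=7>3: swap v[2],v[5]; hi=4 → 2 3 8 10 9 7 6 4 11 12 15
v[mid]=8>3: swap v[2],v[4]; hi=3 → 2 3 9 10 8 7 6 4 11 12 15
v[mid]=9>3: swap v[2],v[3]; hi=2 → 2 3 10 9 8 7 6 4 11 12 15
v[mid]=10>3: swap v[2],v[2]; hi=1 → 2 3 10 9 8 7 6 4 11 12 15
end: lo=1, hi=1; v = 2 3 10 9 8 7 6 4 11 12 15

(1, 1)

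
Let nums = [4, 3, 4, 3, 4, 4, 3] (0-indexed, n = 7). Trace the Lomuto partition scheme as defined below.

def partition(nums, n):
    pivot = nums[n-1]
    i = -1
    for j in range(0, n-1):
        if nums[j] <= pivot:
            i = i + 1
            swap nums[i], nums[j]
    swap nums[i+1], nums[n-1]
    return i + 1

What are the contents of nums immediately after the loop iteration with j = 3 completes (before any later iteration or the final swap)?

[3, 3, 4, 4, 4, 4, 3]

pivot = nums[6] = 3; i = -1
j=0: nums[0]=4 > 3 → no swap
j=1: nums[1]=3 ≤ 3 → i=0, swap nums[0],nums[1] → [3, 4, 4, 3, 4, 4, 3]
j=2: nums[2]=4 > 3 → no swap
j=3: nums[3]=3 ≤ 3 → i=1, swap nums[1],nums[3] → [3, 3, 4, 4, 4, 4, 3]
(after j=3) nums = [3, 3, 4, 4, 4, 4, 3]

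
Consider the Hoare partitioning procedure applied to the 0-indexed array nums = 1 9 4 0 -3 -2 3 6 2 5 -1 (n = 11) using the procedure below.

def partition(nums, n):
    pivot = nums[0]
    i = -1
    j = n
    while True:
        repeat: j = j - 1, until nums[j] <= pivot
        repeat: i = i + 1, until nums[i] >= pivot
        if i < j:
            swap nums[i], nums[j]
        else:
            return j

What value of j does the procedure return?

pivot = nums[0] = 1; i = -1, j = 11
j→10 (nums[10]=-1≤1), i→0 (nums[0]=1≥1); i<j, swap → -1 9 4 0 -3 -2 3 6 2 5 1
j→5 (nums[5]=-2≤1), i→1 (nums[1]=9≥1); i<j, swap → -1 -2 4 0 -3 9 3 6 2 5 1
j→4 (nums[4]=-3≤1), i→2 (nums[2]=4≥1); i<j, swap → -1 -2 -3 0 4 9 3 6 2 5 1
j→3, i→4; i≥j, return j=3. nums = -1 -2 -3 0 4 9 3 6 2 5 1

3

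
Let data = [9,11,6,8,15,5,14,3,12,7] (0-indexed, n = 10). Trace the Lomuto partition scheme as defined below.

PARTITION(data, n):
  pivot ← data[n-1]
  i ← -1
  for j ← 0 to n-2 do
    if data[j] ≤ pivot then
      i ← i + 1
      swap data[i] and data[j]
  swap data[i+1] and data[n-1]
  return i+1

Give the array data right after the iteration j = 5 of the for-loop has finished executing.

[6,5,9,8,15,11,14,3,12,7]

pivot=7, i=-1
j=0: 9>7, skip
j=1: 11>7, skip
j=2: 6≤7, i=0, swap(0,2) ⇒ [6,11,9,8,15,5,14,3,12,7]
j=3: 8>7, skip
j=4: 15>7, skip
j=5: 5≤7, i=1, swap(1,5) ⇒ [6,5,9,8,15,11,14,3,12,7]
(after j=5) data = [6,5,9,8,15,11,14,3,12,7]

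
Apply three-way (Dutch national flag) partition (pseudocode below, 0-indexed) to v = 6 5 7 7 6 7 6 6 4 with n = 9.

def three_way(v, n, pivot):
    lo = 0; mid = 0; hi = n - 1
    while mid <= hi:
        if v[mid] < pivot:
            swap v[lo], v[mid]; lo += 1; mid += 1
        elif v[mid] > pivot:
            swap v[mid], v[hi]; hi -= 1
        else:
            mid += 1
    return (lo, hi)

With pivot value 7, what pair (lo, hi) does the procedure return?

(6, 8)

lo=0 mid=0 hi=8
6<7: swap(0,0), lo=1 mid=1 ⇒ 6 5 7 7 6 7 6 6 4
5<7: swap(1,1), lo=2 mid=2 ⇒ 6 5 7 7 6 7 6 6 4
7=7: mid=3
7=7: mid=4
6<7: swap(2,4), lo=3 mid=5 ⇒ 6 5 6 7 7 7 6 6 4
7=7: mid=6
6<7: swap(3,6), lo=4 mid=7 ⇒ 6 5 6 6 7 7 7 6 4
6<7: swap(4,7), lo=5 mid=8 ⇒ 6 5 6 6 6 7 7 7 4
4<7: swap(5,8), lo=6 mid=9 ⇒ 6 5 6 6 6 4 7 7 7
done. lo=6 hi=8; v=6 5 6 6 6 4 7 7 7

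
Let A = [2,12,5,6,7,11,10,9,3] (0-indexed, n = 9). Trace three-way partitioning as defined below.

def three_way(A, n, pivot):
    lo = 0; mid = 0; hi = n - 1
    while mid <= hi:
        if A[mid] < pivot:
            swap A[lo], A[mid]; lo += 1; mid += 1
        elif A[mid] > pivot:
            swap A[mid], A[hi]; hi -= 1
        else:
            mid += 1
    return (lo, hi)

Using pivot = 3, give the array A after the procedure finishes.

[2,3,6,7,11,10,9,5,12]

pivot = 3; lo=0, mid=0, hi=8
A[mid]=2<3: swap A[0],A[0]; lo=1,mid=1 → [2,12,5,6,7,11,10,9,3]
A[mid]=12>3: swap A[1],A[8]; hi=7 → [2,3,5,6,7,11,10,9,12]
A[mid]=3=3: mid=2
A[mid]=5>3: swap A[2],A[7]; hi=6 → [2,3,9,6,7,11,10,5,12]
A[mid]=9>3: swap A[2],A[6]; hi=5 → [2,3,10,6,7,11,9,5,12]
A[mid]=10>3: swap A[2],A[5]; hi=4 → [2,3,11,6,7,10,9,5,12]
A[mid]=11>3: swap A[2],A[4]; hi=3 → [2,3,7,6,11,10,9,5,12]
A[mid]=7>3: swap A[2],A[3]; hi=2 → [2,3,6,7,11,10,9,5,12]
A[mid]=6>3: swap A[2],A[2]; hi=1 → [2,3,6,7,11,10,9,5,12]
end: lo=1, hi=1; A = [2,3,6,7,11,10,9,5,12]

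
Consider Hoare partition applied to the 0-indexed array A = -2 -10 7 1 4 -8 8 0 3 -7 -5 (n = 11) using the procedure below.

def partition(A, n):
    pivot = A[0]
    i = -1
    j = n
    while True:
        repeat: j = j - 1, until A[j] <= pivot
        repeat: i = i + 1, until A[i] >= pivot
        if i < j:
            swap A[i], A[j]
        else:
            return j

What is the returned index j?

3

pivot=-2
j stops at 10 (-5), i stops at 0 (-2); swap ⇒ -5 -10 7 1 4 -8 8 0 3 -7 -2
j stops at 9 (-7), i stops at 2 (7); swap ⇒ -5 -10 -7 1 4 -8 8 0 3 7 -2
j stops at 5 (-8), i stops at 3 (1); swap ⇒ -5 -10 -7 -8 4 1 8 0 3 7 -2
j stops at 3, i stops at 4; i≥j ⇒ return 3. A=-5 -10 -7 -8 4 1 8 0 3 7 -2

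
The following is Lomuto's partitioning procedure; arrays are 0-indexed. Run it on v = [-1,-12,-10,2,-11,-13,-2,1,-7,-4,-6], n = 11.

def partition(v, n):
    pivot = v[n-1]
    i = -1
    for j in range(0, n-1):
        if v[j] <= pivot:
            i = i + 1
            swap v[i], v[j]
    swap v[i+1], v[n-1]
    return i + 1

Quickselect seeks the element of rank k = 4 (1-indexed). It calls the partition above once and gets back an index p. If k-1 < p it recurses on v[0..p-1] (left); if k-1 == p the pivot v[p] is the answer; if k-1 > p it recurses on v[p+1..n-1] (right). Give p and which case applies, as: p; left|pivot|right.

5; left

pivot = v[10] = -6; i = -1
j=0: v[0]=-1 > -6 → no swap
j=1: v[1]=-12 ≤ -6 → i=0, swap v[0],v[1] → [-12,-1,-10,2,-11,-13,-2,1,-7,-4,-6]
j=2: v[2]=-10 ≤ -6 → i=1, swap v[1],v[2] → [-12,-10,-1,2,-11,-13,-2,1,-7,-4,-6]
j=3: v[3]=2 > -6 → no swap
j=4: v[4]=-11 ≤ -6 → i=2, swap v[2],v[4] → [-12,-10,-11,2,-1,-13,-2,1,-7,-4,-6]
j=5: v[5]=-13 ≤ -6 → i=3, swap v[3],v[5] → [-12,-10,-11,-13,-1,2,-2,1,-7,-4,-6]
j=6: v[6]=-2 > -6 → no swap
j=7: v[7]=1 > -6 → no swap
j=8: v[8]=-7 ≤ -6 → i=4, swap v[4],v[8] → [-12,-10,-11,-13,-7,2,-2,1,-1,-4,-6]
j=9: v[9]=-4 > -6 → no swap
final swap v[5],v[10] → [-12,-10,-11,-13,-7,-6,-2,1,-1,-4,2]; return 5
p = 5; k-1 = 3 < 5 ⇒ left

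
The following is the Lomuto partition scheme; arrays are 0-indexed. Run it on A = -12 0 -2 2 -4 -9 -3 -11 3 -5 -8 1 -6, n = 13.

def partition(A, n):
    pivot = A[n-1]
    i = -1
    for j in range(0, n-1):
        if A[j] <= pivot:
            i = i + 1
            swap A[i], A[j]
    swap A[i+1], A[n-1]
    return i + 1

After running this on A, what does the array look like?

-12 -9 -11 -8 -6 0 -3 -2 3 -5 2 1 -4

pivot = A[12] = -6; i = -1
j=0: A[0]=-12 ≤ -6 → i=0, swap A[0],A[0] (no change) → -12 0 -2 2 -4 -9 -3 -11 3 -5 -8 1 -6
j=1: A[1]=0 > -6 → no swap
j=2: A[2]=-2 > -6 → no swap
j=3: A[3]=2 > -6 → no swap
j=4: A[4]=-4 > -6 → no swap
j=5: A[5]=-9 ≤ -6 → i=1, swap A[1],A[5] → -12 -9 -2 2 -4 0 -3 -11 3 -5 -8 1 -6
j=6: A[6]=-3 > -6 → no swap
j=7: A[7]=-11 ≤ -6 → i=2, swap A[2],A[7] → -12 -9 -11 2 -4 0 -3 -2 3 -5 -8 1 -6
j=8: A[8]=3 > -6 → no swap
j=9: A[9]=-5 > -6 → no swap
j=10: A[10]=-8 ≤ -6 → i=3, swap A[3],A[10] → -12 -9 -11 -8 -4 0 -3 -2 3 -5 2 1 -6
j=11: A[11]=1 > -6 → no swap
final swap A[4],A[12] → -12 -9 -11 -8 -6 0 -3 -2 3 -5 2 1 -4; return 4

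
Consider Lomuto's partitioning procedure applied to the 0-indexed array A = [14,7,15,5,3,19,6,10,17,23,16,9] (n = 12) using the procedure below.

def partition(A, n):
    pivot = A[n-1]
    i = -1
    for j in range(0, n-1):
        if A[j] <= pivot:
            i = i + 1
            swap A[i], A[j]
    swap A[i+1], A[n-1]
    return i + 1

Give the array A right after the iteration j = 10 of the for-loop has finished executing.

pivot = A[11] = 9; i = -1
j=0: A[0]=14 > 9 → no swap
j=1: A[1]=7 ≤ 9 → i=0, swap A[0],A[1] → [7,14,15,5,3,19,6,10,17,23,16,9]
j=2: A[2]=15 > 9 → no swap
j=3: A[3]=5 ≤ 9 → i=1, swap A[1],A[3] → [7,5,15,14,3,19,6,10,17,23,16,9]
j=4: A[4]=3 ≤ 9 → i=2, swap A[2],A[4] → [7,5,3,14,15,19,6,10,17,23,16,9]
j=5: A[5]=19 > 9 → no swap
j=6: A[6]=6 ≤ 9 → i=3, swap A[3],A[6] → [7,5,3,6,15,19,14,10,17,23,16,9]
j=7: A[7]=10 > 9 → no swap
j=8: A[8]=17 > 9 → no swap
j=9: A[9]=23 > 9 → no swap
j=10: A[10]=16 > 9 → no swap
(after j=10) A = [7,5,3,6,15,19,14,10,17,23,16,9]

[7,5,3,6,15,19,14,10,17,23,16,9]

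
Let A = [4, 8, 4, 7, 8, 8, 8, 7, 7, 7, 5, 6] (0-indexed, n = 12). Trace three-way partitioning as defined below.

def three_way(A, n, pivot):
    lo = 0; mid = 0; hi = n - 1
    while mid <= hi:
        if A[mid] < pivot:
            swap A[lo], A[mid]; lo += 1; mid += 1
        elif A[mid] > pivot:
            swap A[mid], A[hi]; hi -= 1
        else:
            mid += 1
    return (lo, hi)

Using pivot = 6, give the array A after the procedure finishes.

pivot = 6; lo=0, mid=0, hi=11
A[mid]=4<6: swap A[0],A[0]; lo=1,mid=1 → [4, 8, 4, 7, 8, 8, 8, 7, 7, 7, 5, 6]
A[mid]=8>6: swap A[1],A[11]; hi=10 → [4, 6, 4, 7, 8, 8, 8, 7, 7, 7, 5, 8]
A[mid]=6=6: mid=2
A[mid]=4<6: swap A[1],A[2]; lo=2,mid=3 → [4, 4, 6, 7, 8, 8, 8, 7, 7, 7, 5, 8]
A[mid]=7>6: swap A[3],A[10]; hi=9 → [4, 4, 6, 5, 8, 8, 8, 7, 7, 7, 7, 8]
A[mid]=5<6: swap A[2],A[3]; lo=3,mid=4 → [4, 4, 5, 6, 8, 8, 8, 7, 7, 7, 7, 8]
A[mid]=8>6: swap A[4],A[9]; hi=8 → [4, 4, 5, 6, 7, 8, 8, 7, 7, 8, 7, 8]
A[mid]=7>6: swap A[4],A[8]; hi=7 → [4, 4, 5, 6, 7, 8, 8, 7, 7, 8, 7, 8]
A[mid]=7>6: swap A[4],A[7]; hi=6 → [4, 4, 5, 6, 7, 8, 8, 7, 7, 8, 7, 8]
A[mid]=7>6: swap A[4],A[6]; hi=5 → [4, 4, 5, 6, 8, 8, 7, 7, 7, 8, 7, 8]
A[mid]=8>6: swap A[4],A[5]; hi=4 → [4, 4, 5, 6, 8, 8, 7, 7, 7, 8, 7, 8]
A[mid]=8>6: swap A[4],A[4]; hi=3 → [4, 4, 5, 6, 8, 8, 7, 7, 7, 8, 7, 8]
end: lo=3, hi=3; A = [4, 4, 5, 6, 8, 8, 7, 7, 7, 8, 7, 8]

[4, 4, 5, 6, 8, 8, 7, 7, 7, 8, 7, 8]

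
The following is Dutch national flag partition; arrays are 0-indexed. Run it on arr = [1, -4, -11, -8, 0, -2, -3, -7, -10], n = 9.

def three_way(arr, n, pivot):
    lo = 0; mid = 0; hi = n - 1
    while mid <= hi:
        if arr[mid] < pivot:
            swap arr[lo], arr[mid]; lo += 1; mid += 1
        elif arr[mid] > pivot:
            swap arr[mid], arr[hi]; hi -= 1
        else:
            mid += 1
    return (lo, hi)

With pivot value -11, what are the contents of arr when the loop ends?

[-11, -4, -8, 0, -2, -3, -7, -10, 1]

lo=0 mid=0 hi=8
1>-11: swap(0,8), hi=7 ⇒ [-10, -4, -11, -8, 0, -2, -3, -7, 1]
-10>-11: swap(0,7), hi=6 ⇒ [-7, -4, -11, -8, 0, -2, -3, -10, 1]
-7>-11: swap(0,6), hi=5 ⇒ [-3, -4, -11, -8, 0, -2, -7, -10, 1]
-3>-11: swap(0,5), hi=4 ⇒ [-2, -4, -11, -8, 0, -3, -7, -10, 1]
-2>-11: swap(0,4), hi=3 ⇒ [0, -4, -11, -8, -2, -3, -7, -10, 1]
0>-11: swap(0,3), hi=2 ⇒ [-8, -4, -11, 0, -2, -3, -7, -10, 1]
-8>-11: swap(0,2), hi=1 ⇒ [-11, -4, -8, 0, -2, -3, -7, -10, 1]
-11=-11: mid=1
-4>-11: swap(1,1), hi=0 ⇒ [-11, -4, -8, 0, -2, -3, -7, -10, 1]
done. lo=0 hi=0; arr=[-11, -4, -8, 0, -2, -3, -7, -10, 1]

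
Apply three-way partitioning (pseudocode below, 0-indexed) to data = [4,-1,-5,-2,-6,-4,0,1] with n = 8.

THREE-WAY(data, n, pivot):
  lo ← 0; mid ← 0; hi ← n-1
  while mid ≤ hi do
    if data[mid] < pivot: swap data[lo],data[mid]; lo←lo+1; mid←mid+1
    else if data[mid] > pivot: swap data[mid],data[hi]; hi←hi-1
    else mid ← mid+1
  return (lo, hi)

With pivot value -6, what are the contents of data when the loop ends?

[-6,-5,-2,-1,-4,0,1,4]

pivot = -6; lo=0, mid=0, hi=7
data[mid]=4>-6: swap data[0],data[7]; hi=6 → [1,-1,-5,-2,-6,-4,0,4]
data[mid]=1>-6: swap data[0],data[6]; hi=5 → [0,-1,-5,-2,-6,-4,1,4]
data[mid]=0>-6: swap data[0],data[5]; hi=4 → [-4,-1,-5,-2,-6,0,1,4]
data[mid]=-4>-6: swap data[0],data[4]; hi=3 → [-6,-1,-5,-2,-4,0,1,4]
data[mid]=-6=-6: mid=1
data[mid]=-1>-6: swap data[1],data[3]; hi=2 → [-6,-2,-5,-1,-4,0,1,4]
data[mid]=-2>-6: swap data[1],data[2]; hi=1 → [-6,-5,-2,-1,-4,0,1,4]
data[mid]=-5>-6: swap data[1],data[1]; hi=0 → [-6,-5,-2,-1,-4,0,1,4]
end: lo=0, hi=0; data = [-6,-5,-2,-1,-4,0,1,4]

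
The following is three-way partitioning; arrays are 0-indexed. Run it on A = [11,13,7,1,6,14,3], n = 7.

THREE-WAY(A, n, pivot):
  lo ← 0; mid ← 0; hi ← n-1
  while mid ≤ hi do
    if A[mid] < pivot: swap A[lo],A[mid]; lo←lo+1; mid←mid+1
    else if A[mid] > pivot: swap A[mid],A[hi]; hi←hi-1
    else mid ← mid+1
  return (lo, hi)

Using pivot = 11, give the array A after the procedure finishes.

pivot = 11; lo=0, mid=0, hi=6
A[mid]=11=11: mid=1
A[mid]=13>11: swap A[1],A[6]; hi=5 → [11,3,7,1,6,14,13]
A[mid]=3<11: swap A[0],A[1]; lo=1,mid=2 → [3,11,7,1,6,14,13]
A[mid]=7<11: swap A[1],A[2]; lo=2,mid=3 → [3,7,11,1,6,14,13]
A[mid]=1<11: swap A[2],A[3]; lo=3,mid=4 → [3,7,1,11,6,14,13]
A[mid]=6<11: swap A[3],A[4]; lo=4,mid=5 → [3,7,1,6,11,14,13]
A[mid]=14>11: swap A[5],A[5]; hi=4 → [3,7,1,6,11,14,13]
end: lo=4, hi=4; A = [3,7,1,6,11,14,13]

[3,7,1,6,11,14,13]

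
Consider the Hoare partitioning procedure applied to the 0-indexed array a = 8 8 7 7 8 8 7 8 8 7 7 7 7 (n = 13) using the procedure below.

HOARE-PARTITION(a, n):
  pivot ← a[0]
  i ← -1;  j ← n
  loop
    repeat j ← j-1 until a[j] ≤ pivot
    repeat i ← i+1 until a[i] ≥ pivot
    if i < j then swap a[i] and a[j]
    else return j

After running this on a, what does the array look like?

pivot = a[0] = 8; i = -1, j = 13
j→12 (a[12]=7≤8), i→0 (a[0]=8≥8); i<j, swap → 7 8 7 7 8 8 7 8 8 7 7 7 8
j→11 (a[11]=7≤8), i→1 (a[1]=8≥8); i<j, swap → 7 7 7 7 8 8 7 8 8 7 7 8 8
j→10 (a[10]=7≤8), i→4 (a[4]=8≥8); i<j, swap → 7 7 7 7 7 8 7 8 8 7 8 8 8
j→9 (a[9]=7≤8), i→5 (a[5]=8≥8); i<j, swap → 7 7 7 7 7 7 7 8 8 8 8 8 8
j→8 (a[8]=8≤8), i→7 (a[7]=8≥8); i<j, swap → 7 7 7 7 7 7 7 8 8 8 8 8 8
j→7, i→8; i≥j, return j=7. a = 7 7 7 7 7 7 7 8 8 8 8 8 8

7 7 7 7 7 7 7 8 8 8 8 8 8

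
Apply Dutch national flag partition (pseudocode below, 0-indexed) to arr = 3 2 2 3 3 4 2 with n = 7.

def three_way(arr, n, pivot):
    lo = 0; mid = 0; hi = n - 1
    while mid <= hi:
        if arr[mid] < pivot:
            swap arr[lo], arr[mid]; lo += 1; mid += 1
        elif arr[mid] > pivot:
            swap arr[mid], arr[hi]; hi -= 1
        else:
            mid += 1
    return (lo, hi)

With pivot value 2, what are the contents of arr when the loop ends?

lo=0 mid=0 hi=6
3>2: swap(0,6), hi=5 ⇒ 2 2 2 3 3 4 3
2=2: mid=1
2=2: mid=2
2=2: mid=3
3>2: swap(3,5), hi=4 ⇒ 2 2 2 4 3 3 3
4>2: swap(3,4), hi=3 ⇒ 2 2 2 3 4 3 3
3>2: swap(3,3), hi=2 ⇒ 2 2 2 3 4 3 3
done. lo=0 hi=2; arr=2 2 2 3 4 3 3

2 2 2 3 4 3 3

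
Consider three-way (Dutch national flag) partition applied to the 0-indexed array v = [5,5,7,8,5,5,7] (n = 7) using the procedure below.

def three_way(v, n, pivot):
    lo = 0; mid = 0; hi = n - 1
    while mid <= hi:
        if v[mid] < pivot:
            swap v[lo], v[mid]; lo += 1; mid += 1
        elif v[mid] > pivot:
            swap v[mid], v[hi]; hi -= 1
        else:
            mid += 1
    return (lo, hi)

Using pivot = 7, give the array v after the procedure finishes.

pivot = 7; lo=0, mid=0, hi=6
v[mid]=5<7: swap v[0],v[0]; lo=1,mid=1 → [5,5,7,8,5,5,7]
v[mid]=5<7: swap v[1],v[1]; lo=2,mid=2 → [5,5,7,8,5,5,7]
v[mid]=7=7: mid=3
v[mid]=8>7: swap v[3],v[6]; hi=5 → [5,5,7,7,5,5,8]
v[mid]=7=7: mid=4
v[mid]=5<7: swap v[2],v[4]; lo=3,mid=5 → [5,5,5,7,7,5,8]
v[mid]=5<7: swap v[3],v[5]; lo=4,mid=6 → [5,5,5,5,7,7,8]
end: lo=4, hi=5; v = [5,5,5,5,7,7,8]

[5,5,5,5,7,7,8]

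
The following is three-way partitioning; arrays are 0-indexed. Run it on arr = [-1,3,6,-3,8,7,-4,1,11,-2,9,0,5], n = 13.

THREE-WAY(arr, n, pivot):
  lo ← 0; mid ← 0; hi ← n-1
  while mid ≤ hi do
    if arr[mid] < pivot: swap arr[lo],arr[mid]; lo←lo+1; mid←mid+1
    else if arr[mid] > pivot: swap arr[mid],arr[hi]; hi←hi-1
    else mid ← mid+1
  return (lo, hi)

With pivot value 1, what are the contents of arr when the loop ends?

lo=0 mid=0 hi=12
-1<1: swap(0,0), lo=1 mid=1 ⇒ [-1,3,6,-3,8,7,-4,1,11,-2,9,0,5]
3>1: swap(1,12), hi=11 ⇒ [-1,5,6,-3,8,7,-4,1,11,-2,9,0,3]
5>1: swap(1,11), hi=10 ⇒ [-1,0,6,-3,8,7,-4,1,11,-2,9,5,3]
0<1: swap(1,1), lo=2 mid=2 ⇒ [-1,0,6,-3,8,7,-4,1,11,-2,9,5,3]
6>1: swap(2,10), hi=9 ⇒ [-1,0,9,-3,8,7,-4,1,11,-2,6,5,3]
9>1: swap(2,9), hi=8 ⇒ [-1,0,-2,-3,8,7,-4,1,11,9,6,5,3]
-2<1: swap(2,2), lo=3 mid=3 ⇒ [-1,0,-2,-3,8,7,-4,1,11,9,6,5,3]
-3<1: swap(3,3), lo=4 mid=4 ⇒ [-1,0,-2,-3,8,7,-4,1,11,9,6,5,3]
8>1: swap(4,8), hi=7 ⇒ [-1,0,-2,-3,11,7,-4,1,8,9,6,5,3]
11>1: swap(4,7), hi=6 ⇒ [-1,0,-2,-3,1,7,-4,11,8,9,6,5,3]
1=1: mid=5
7>1: swap(5,6), hi=5 ⇒ [-1,0,-2,-3,1,-4,7,11,8,9,6,5,3]
-4<1: swap(4,5), lo=5 mid=6 ⇒ [-1,0,-2,-3,-4,1,7,11,8,9,6,5,3]
done. lo=5 hi=5; arr=[-1,0,-2,-3,-4,1,7,11,8,9,6,5,3]

[-1,0,-2,-3,-4,1,7,11,8,9,6,5,3]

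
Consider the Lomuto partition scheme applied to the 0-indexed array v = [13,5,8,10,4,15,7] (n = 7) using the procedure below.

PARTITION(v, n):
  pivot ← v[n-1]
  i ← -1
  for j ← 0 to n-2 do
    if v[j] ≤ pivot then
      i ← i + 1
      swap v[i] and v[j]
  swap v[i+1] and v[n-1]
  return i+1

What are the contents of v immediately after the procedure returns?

[5,4,7,10,13,15,8]

pivot=7, i=-1
j=0: 13>7, skip
j=1: 5≤7, i=0, swap(0,1) ⇒ [5,13,8,10,4,15,7]
j=2: 8>7, skip
j=3: 10>7, skip
j=4: 4≤7, i=1, swap(1,4) ⇒ [5,4,8,10,13,15,7]
j=5: 15>7, skip
swap(2,6) ⇒ [5,4,7,10,13,15,8]; return 2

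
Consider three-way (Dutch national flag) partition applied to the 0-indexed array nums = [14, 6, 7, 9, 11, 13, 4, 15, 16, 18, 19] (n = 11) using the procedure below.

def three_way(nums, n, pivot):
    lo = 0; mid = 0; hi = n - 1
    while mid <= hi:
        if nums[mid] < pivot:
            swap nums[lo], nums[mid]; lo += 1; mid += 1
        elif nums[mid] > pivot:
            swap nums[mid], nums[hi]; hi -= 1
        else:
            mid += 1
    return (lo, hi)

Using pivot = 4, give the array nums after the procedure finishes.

[4, 7, 9, 11, 13, 6, 15, 16, 18, 19, 14]

pivot = 4; lo=0, mid=0, hi=10
nums[mid]=14>4: swap nums[0],nums[10]; hi=9 → [19, 6, 7, 9, 11, 13, 4, 15, 16, 18, 14]
nums[mid]=19>4: swap nums[0],nums[9]; hi=8 → [18, 6, 7, 9, 11, 13, 4, 15, 16, 19, 14]
nums[mid]=18>4: swap nums[0],nums[8]; hi=7 → [16, 6, 7, 9, 11, 13, 4, 15, 18, 19, 14]
nums[mid]=16>4: swap nums[0],nums[7]; hi=6 → [15, 6, 7, 9, 11, 13, 4, 16, 18, 19, 14]
nums[mid]=15>4: swap nums[0],nums[6]; hi=5 → [4, 6, 7, 9, 11, 13, 15, 16, 18, 19, 14]
nums[mid]=4=4: mid=1
nums[mid]=6>4: swap nums[1],nums[5]; hi=4 → [4, 13, 7, 9, 11, 6, 15, 16, 18, 19, 14]
nums[mid]=13>4: swap nums[1],nums[4]; hi=3 → [4, 11, 7, 9, 13, 6, 15, 16, 18, 19, 14]
nums[mid]=11>4: swap nums[1],nums[3]; hi=2 → [4, 9, 7, 11, 13, 6, 15, 16, 18, 19, 14]
nums[mid]=9>4: swap nums[1],nums[2]; hi=1 → [4, 7, 9, 11, 13, 6, 15, 16, 18, 19, 14]
nums[mid]=7>4: swap nums[1],nums[1]; hi=0 → [4, 7, 9, 11, 13, 6, 15, 16, 18, 19, 14]
end: lo=0, hi=0; nums = [4, 7, 9, 11, 13, 6, 15, 16, 18, 19, 14]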